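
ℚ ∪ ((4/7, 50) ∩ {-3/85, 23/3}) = ℚ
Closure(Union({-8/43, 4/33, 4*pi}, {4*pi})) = {-8/43, 4/33, 4*pi}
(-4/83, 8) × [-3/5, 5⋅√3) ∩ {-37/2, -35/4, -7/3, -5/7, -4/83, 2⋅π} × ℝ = {2⋅π} × [-3/5, 5⋅√3)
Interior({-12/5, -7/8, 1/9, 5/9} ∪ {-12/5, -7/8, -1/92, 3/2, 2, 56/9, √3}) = ∅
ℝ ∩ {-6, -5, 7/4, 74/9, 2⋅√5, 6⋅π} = {-6, -5, 7/4, 74/9, 2⋅√5, 6⋅π}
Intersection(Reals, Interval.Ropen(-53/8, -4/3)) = Interval.Ropen(-53/8, -4/3)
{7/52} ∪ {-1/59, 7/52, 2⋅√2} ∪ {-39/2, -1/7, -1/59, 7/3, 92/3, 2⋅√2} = {-39/2, -1/7, -1/59, 7/52, 7/3, 92/3, 2⋅√2}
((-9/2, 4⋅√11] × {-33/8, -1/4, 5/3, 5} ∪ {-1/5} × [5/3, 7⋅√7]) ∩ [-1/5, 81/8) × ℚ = ([-1/5, 81/8) × {-33/8, -1/4, 5/3, 5}) ∪ ({-1/5} × (ℚ ∩ [5/3, 7⋅√7]))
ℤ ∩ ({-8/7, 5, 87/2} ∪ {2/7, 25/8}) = {5}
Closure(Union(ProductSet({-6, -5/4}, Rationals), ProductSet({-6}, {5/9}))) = ProductSet({-6, -5/4}, Reals)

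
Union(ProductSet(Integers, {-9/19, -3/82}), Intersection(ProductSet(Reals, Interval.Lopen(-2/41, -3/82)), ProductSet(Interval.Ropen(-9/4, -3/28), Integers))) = ProductSet(Integers, {-9/19, -3/82})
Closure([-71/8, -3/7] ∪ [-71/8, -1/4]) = [-71/8, -1/4]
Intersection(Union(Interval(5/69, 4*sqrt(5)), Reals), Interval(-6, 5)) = Interval(-6, 5)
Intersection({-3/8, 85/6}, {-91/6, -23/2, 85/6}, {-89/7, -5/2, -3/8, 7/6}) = EmptySet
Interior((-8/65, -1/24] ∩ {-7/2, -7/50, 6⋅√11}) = ∅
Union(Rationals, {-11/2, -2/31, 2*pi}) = Union({2*pi}, Rationals)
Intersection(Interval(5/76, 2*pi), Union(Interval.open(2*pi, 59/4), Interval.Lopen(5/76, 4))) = Interval.Lopen(5/76, 4)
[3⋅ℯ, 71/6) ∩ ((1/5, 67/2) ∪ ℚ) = [3⋅ℯ, 71/6) ∪ (ℚ ∩ [3⋅ℯ, 71/6))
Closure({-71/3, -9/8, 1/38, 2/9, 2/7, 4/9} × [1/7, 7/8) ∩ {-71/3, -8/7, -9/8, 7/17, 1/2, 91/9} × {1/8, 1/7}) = {-71/3, -9/8} × {1/7}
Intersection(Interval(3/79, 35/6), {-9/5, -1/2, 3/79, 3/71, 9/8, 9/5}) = {3/79, 3/71, 9/8, 9/5}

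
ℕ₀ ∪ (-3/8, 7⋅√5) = (-3/8, 7⋅√5) ∪ ℕ₀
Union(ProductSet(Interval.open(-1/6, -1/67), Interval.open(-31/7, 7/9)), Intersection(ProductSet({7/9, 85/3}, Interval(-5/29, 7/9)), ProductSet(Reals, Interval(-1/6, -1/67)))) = Union(ProductSet({7/9, 85/3}, Interval(-1/6, -1/67)), ProductSet(Interval.open(-1/6, -1/67), Interval.open(-31/7, 7/9)))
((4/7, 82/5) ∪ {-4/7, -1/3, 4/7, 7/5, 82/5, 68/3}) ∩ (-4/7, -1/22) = {-1/3}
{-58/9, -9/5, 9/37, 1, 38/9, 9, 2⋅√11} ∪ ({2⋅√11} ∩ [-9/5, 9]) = {-58/9, -9/5, 9/37, 1, 38/9, 9, 2⋅√11}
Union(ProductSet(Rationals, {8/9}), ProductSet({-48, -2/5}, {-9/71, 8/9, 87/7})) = Union(ProductSet({-48, -2/5}, {-9/71, 8/9, 87/7}), ProductSet(Rationals, {8/9}))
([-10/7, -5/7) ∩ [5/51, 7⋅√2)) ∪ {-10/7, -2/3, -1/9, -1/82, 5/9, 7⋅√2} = {-10/7, -2/3, -1/9, -1/82, 5/9, 7⋅√2}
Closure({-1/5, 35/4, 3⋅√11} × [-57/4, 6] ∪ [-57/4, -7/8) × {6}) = ([-57/4, -7/8] × {6}) ∪ ({-1/5, 35/4, 3⋅√11} × [-57/4, 6])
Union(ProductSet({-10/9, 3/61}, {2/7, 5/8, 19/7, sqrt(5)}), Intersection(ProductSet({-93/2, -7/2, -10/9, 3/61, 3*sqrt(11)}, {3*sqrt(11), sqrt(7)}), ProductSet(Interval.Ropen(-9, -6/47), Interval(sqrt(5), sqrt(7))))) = Union(ProductSet({-7/2, -10/9}, {sqrt(7)}), ProductSet({-10/9, 3/61}, {2/7, 5/8, 19/7, sqrt(5)}))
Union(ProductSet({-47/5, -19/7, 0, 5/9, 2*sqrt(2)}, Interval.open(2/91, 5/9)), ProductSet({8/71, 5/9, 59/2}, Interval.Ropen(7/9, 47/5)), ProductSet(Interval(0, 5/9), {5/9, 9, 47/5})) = Union(ProductSet({8/71, 5/9, 59/2}, Interval.Ropen(7/9, 47/5)), ProductSet({-47/5, -19/7, 0, 5/9, 2*sqrt(2)}, Interval.open(2/91, 5/9)), ProductSet(Interval(0, 5/9), {5/9, 9, 47/5}))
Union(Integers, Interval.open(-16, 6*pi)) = Union(Integers, Interval.Ropen(-16, 6*pi))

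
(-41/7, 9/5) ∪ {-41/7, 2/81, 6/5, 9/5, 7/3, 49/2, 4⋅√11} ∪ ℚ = ℚ ∪ [-41/7, 9/5] ∪ {4⋅√11}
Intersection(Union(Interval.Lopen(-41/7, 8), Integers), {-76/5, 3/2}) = {3/2}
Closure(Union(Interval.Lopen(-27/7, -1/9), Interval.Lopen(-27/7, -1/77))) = Interval(-27/7, -1/77)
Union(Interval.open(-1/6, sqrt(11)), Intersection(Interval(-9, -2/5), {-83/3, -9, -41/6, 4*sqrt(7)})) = Union({-9, -41/6}, Interval.open(-1/6, sqrt(11)))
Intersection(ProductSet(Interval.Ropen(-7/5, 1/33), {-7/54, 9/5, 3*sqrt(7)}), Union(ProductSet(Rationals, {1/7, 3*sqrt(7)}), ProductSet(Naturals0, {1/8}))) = ProductSet(Intersection(Interval.Ropen(-7/5, 1/33), Rationals), {3*sqrt(7)})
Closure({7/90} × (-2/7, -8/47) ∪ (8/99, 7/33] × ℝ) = ([8/99, 7/33] × ℝ) ∪ ({7/90} × [-2/7, -8/47])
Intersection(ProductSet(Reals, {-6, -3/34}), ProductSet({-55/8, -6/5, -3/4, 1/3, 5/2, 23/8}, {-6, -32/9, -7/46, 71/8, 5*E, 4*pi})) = ProductSet({-55/8, -6/5, -3/4, 1/3, 5/2, 23/8}, {-6})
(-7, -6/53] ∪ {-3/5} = (-7, -6/53]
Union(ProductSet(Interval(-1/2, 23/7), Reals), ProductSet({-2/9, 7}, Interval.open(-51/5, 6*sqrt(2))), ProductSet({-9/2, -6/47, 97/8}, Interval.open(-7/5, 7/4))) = Union(ProductSet({-2/9, 7}, Interval.open(-51/5, 6*sqrt(2))), ProductSet({-9/2, -6/47, 97/8}, Interval.open(-7/5, 7/4)), ProductSet(Interval(-1/2, 23/7), Reals))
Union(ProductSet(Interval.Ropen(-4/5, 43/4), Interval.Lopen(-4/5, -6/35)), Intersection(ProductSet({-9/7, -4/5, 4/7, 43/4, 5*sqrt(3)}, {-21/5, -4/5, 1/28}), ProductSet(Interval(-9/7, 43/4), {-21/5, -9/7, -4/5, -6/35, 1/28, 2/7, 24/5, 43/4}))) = Union(ProductSet({-9/7, -4/5, 4/7, 43/4, 5*sqrt(3)}, {-21/5, -4/5, 1/28}), ProductSet(Interval.Ropen(-4/5, 43/4), Interval.Lopen(-4/5, -6/35)))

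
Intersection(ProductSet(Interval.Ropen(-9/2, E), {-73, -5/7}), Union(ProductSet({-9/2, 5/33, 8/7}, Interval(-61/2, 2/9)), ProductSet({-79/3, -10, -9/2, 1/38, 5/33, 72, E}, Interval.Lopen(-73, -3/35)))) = ProductSet({-9/2, 1/38, 5/33, 8/7}, {-5/7})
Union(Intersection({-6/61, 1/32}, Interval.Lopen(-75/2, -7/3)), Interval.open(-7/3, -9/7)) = Interval.open(-7/3, -9/7)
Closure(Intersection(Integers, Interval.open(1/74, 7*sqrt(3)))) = Range(1, 13, 1)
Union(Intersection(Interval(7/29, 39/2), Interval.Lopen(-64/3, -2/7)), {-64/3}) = {-64/3}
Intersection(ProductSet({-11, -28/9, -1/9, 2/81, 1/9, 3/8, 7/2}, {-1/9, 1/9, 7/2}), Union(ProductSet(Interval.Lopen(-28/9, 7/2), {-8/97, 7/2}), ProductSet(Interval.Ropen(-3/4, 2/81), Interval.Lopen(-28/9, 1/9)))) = Union(ProductSet({-1/9}, {-1/9, 1/9}), ProductSet({-1/9, 2/81, 1/9, 3/8, 7/2}, {7/2}))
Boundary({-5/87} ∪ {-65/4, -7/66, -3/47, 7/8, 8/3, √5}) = {-65/4, -7/66, -3/47, -5/87, 7/8, 8/3, √5}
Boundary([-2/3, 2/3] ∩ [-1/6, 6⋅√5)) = {-1/6, 2/3}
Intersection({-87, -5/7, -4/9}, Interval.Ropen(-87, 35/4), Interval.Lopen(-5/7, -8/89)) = {-4/9}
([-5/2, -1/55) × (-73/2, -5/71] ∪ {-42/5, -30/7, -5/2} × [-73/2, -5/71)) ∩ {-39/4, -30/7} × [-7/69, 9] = {-30/7} × [-7/69, -5/71)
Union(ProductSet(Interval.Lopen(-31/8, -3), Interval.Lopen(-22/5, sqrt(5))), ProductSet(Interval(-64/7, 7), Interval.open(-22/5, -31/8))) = Union(ProductSet(Interval(-64/7, 7), Interval.open(-22/5, -31/8)), ProductSet(Interval.Lopen(-31/8, -3), Interval.Lopen(-22/5, sqrt(5))))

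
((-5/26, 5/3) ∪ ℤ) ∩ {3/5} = {3/5}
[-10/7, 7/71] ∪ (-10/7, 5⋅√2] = [-10/7, 5⋅√2]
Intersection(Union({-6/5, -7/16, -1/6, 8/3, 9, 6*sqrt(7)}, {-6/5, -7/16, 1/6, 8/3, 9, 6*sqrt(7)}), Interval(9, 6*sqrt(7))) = {9, 6*sqrt(7)}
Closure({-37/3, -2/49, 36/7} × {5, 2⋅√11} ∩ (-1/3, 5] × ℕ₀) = {-2/49} × {5}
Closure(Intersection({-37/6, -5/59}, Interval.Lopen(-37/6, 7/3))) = {-5/59}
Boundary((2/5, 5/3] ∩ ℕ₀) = {1}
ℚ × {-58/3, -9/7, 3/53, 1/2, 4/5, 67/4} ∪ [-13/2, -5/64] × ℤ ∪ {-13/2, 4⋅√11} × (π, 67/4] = ([-13/2, -5/64] × ℤ) ∪ (ℚ × {-58/3, -9/7, 3/53, 1/2, 4/5, 67/4}) ∪ ({-13/2, 4⋅√11} × (π, 67/4])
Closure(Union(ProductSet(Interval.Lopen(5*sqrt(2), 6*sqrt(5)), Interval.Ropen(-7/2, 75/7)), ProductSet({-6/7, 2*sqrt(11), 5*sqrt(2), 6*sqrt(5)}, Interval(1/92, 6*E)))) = Union(ProductSet({5*sqrt(2), 6*sqrt(5)}, Interval(-7/2, 75/7)), ProductSet({-6/7, 2*sqrt(11), 5*sqrt(2), 6*sqrt(5)}, Interval(1/92, 6*E)), ProductSet(Interval(5*sqrt(2), 6*sqrt(5)), {-7/2, 75/7}), ProductSet(Interval.Lopen(5*sqrt(2), 6*sqrt(5)), Interval.Ropen(-7/2, 75/7)))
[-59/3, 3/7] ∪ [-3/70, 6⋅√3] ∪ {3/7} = [-59/3, 6⋅√3]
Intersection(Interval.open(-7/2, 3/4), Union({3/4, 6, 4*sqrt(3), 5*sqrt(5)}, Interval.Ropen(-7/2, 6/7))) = Interval.open(-7/2, 3/4)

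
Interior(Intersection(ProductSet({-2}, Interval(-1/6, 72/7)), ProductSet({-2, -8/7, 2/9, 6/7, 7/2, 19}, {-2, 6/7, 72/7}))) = EmptySet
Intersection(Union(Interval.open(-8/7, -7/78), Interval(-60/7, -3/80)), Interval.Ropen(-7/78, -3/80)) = Interval.Ropen(-7/78, -3/80)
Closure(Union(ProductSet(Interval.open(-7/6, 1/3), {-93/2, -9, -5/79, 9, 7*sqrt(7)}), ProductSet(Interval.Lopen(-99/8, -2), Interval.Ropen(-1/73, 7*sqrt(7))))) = Union(ProductSet({-99/8, -2}, Interval(-1/73, 7*sqrt(7))), ProductSet(Interval(-99/8, -2), {-1/73, 7*sqrt(7)}), ProductSet(Interval.Lopen(-99/8, -2), Interval.Ropen(-1/73, 7*sqrt(7))), ProductSet(Interval(-7/6, 1/3), {-93/2, -9, -5/79, 9, 7*sqrt(7)}))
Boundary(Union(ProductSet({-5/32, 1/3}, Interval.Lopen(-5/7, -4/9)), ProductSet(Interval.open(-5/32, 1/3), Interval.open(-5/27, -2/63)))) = Union(ProductSet({-5/32, 1/3}, Union(Interval(-5/7, -4/9), Interval(-5/27, -2/63))), ProductSet(Interval(-5/32, 1/3), {-5/27, -2/63}))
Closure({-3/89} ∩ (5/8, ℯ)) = ∅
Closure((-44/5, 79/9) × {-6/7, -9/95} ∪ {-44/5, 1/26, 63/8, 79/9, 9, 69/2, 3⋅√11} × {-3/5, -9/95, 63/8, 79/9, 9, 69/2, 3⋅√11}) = ([-44/5, 79/9] × {-6/7, -9/95}) ∪ ({-44/5, 1/26, 63/8, 79/9, 9, 69/2, 3⋅√11} × {-3/5, -9/95, 63/8, 79/9, 9, 69/2, 3⋅√11})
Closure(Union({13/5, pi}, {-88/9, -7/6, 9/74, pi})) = {-88/9, -7/6, 9/74, 13/5, pi}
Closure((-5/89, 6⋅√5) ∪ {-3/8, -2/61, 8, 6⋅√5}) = {-3/8} ∪ [-5/89, 6⋅√5]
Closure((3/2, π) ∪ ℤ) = ℤ ∪ [3/2, π]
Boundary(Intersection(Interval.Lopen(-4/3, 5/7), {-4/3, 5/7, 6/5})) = {5/7}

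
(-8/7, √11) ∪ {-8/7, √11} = [-8/7, √11]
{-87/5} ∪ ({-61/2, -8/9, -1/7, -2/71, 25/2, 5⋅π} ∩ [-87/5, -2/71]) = {-87/5, -8/9, -1/7, -2/71}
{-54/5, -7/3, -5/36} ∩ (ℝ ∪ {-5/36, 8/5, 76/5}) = {-54/5, -7/3, -5/36}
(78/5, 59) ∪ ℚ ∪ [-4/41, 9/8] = ℚ ∪ [-4/41, 9/8] ∪ [78/5, 59]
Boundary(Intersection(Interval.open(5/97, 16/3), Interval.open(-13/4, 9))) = {5/97, 16/3}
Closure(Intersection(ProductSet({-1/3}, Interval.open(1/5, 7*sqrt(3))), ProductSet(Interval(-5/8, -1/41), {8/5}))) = ProductSet({-1/3}, {8/5})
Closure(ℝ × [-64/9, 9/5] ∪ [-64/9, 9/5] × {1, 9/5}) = ℝ × [-64/9, 9/5]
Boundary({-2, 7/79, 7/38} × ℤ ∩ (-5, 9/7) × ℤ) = {-2, 7/79, 7/38} × ℤ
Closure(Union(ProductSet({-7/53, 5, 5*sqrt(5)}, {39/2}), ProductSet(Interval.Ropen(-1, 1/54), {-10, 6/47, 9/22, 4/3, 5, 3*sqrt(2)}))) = Union(ProductSet({-7/53, 5, 5*sqrt(5)}, {39/2}), ProductSet(Interval(-1, 1/54), {-10, 6/47, 9/22, 4/3, 5, 3*sqrt(2)}))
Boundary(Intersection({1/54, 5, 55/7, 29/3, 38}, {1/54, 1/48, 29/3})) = {1/54, 29/3}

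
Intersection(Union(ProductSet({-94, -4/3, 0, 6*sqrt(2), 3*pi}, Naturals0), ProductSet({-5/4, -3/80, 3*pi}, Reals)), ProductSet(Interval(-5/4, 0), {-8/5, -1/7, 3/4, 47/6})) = ProductSet({-5/4, -3/80}, {-8/5, -1/7, 3/4, 47/6})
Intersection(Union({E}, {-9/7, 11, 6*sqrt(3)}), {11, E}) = {11, E}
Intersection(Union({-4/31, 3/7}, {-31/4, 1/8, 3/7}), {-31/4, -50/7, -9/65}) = {-31/4}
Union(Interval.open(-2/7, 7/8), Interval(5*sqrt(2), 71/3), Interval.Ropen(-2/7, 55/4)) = Interval(-2/7, 71/3)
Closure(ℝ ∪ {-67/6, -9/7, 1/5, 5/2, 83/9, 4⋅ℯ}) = ℝ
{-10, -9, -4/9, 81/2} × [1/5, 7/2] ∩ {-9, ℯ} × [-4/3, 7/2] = {-9} × [1/5, 7/2]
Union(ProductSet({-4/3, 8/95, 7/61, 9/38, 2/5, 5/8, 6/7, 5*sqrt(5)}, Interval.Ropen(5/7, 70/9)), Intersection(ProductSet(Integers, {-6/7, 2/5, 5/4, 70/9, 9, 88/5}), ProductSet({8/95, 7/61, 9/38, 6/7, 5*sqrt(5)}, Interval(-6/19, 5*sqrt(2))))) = ProductSet({-4/3, 8/95, 7/61, 9/38, 2/5, 5/8, 6/7, 5*sqrt(5)}, Interval.Ropen(5/7, 70/9))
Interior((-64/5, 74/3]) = (-64/5, 74/3)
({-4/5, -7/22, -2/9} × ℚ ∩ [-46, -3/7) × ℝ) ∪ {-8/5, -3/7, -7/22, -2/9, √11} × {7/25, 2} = ({-4/5} × ℚ) ∪ ({-8/5, -3/7, -7/22, -2/9, √11} × {7/25, 2})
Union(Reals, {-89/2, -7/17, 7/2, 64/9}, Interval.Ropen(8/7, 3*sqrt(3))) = Interval(-oo, oo)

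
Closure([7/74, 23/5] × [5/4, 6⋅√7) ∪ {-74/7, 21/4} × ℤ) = ({-74/7, 21/4} × ℤ) ∪ ([7/74, 23/5] × [5/4, 6⋅√7])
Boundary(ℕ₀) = ℕ₀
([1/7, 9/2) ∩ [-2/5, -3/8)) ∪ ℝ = ℝ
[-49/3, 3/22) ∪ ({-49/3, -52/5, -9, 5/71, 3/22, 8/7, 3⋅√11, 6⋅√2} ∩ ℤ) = [-49/3, 3/22)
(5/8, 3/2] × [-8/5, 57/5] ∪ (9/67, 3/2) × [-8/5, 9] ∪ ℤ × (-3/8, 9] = (ℤ × (-3/8, 9]) ∪ ((9/67, 3/2) × [-8/5, 9]) ∪ ((5/8, 3/2] × [-8/5, 57/5])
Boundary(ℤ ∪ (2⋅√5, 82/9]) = {82/9, 2⋅√5} ∪ (ℤ \ (2⋅√5, 82/9))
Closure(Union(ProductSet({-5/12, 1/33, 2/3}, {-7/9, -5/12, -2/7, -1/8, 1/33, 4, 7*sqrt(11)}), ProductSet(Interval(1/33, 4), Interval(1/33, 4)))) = Union(ProductSet({-5/12, 1/33, 2/3}, {-7/9, -5/12, -2/7, -1/8, 1/33, 4, 7*sqrt(11)}), ProductSet(Interval(1/33, 4), Interval(1/33, 4)))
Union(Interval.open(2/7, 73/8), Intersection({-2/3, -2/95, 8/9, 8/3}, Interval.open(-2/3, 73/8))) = Union({-2/95}, Interval.open(2/7, 73/8))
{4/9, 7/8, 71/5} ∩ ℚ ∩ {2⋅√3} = ∅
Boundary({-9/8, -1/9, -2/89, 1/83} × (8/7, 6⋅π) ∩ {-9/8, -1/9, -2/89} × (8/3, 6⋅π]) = {-9/8, -1/9, -2/89} × [8/3, 6⋅π]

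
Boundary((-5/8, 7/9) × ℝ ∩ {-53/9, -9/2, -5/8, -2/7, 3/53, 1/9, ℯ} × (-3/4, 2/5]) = {-2/7, 3/53, 1/9} × [-3/4, 2/5]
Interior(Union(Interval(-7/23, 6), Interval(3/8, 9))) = Interval.open(-7/23, 9)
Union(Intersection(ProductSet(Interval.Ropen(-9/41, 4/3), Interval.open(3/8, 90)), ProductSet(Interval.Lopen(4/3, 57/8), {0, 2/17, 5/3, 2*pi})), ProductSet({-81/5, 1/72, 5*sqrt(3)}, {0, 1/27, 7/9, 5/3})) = ProductSet({-81/5, 1/72, 5*sqrt(3)}, {0, 1/27, 7/9, 5/3})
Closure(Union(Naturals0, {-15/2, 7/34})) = Union({-15/2, 7/34}, Naturals0)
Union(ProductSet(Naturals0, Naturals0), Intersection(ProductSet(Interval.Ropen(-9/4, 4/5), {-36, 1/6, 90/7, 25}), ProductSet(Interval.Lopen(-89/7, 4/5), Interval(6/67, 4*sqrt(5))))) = Union(ProductSet(Interval.Ropen(-9/4, 4/5), {1/6}), ProductSet(Naturals0, Naturals0))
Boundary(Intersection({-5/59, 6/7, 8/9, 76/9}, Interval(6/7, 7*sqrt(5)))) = {6/7, 8/9, 76/9}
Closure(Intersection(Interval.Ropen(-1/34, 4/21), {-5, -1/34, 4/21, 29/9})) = {-1/34}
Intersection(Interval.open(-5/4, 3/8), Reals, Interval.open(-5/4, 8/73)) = Interval.open(-5/4, 8/73)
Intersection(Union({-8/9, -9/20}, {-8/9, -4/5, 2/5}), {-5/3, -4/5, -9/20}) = {-4/5, -9/20}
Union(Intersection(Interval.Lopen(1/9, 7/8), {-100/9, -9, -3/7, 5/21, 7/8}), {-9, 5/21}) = {-9, 5/21, 7/8}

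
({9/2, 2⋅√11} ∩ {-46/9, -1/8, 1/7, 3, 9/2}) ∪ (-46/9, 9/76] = (-46/9, 9/76] ∪ {9/2}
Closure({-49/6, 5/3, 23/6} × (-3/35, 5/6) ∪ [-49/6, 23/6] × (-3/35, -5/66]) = ({-49/6, 5/3, 23/6} × [-3/35, 5/6]) ∪ ([-49/6, 23/6] × [-3/35, -5/66])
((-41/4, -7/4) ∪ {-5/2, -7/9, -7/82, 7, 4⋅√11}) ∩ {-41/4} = ∅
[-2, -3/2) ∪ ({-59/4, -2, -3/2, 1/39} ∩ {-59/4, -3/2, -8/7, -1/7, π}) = {-59/4} ∪ [-2, -3/2]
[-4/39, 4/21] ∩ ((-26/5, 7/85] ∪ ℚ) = [-4/39, 7/85] ∪ (ℚ ∩ [-4/39, 4/21])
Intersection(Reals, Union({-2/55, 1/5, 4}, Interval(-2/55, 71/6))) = Interval(-2/55, 71/6)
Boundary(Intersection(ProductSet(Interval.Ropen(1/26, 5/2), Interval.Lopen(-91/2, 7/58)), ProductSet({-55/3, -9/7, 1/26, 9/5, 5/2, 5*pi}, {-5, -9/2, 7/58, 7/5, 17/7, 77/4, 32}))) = ProductSet({1/26, 9/5}, {-5, -9/2, 7/58})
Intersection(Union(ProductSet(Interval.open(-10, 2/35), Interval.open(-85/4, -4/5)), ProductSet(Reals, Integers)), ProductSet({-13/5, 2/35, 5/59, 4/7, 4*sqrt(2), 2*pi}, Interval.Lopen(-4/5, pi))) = ProductSet({-13/5, 2/35, 5/59, 4/7, 4*sqrt(2), 2*pi}, Range(0, 4, 1))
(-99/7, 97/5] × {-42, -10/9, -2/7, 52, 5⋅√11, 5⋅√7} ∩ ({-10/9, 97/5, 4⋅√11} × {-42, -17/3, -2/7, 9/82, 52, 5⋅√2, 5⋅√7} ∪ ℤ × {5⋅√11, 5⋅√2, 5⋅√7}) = ({-14, -13, …, 19} × {5⋅√11, 5⋅√7}) ∪ ({-10/9, 97/5, 4⋅√11} × {-42, -2/7, 52, 5⋅√7})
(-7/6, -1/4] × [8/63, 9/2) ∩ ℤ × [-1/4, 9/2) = {-1} × [8/63, 9/2)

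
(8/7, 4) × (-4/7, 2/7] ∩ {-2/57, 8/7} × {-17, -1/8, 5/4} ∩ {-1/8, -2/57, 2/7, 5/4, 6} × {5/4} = ∅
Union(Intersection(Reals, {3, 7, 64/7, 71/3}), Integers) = Union({64/7, 71/3}, Integers)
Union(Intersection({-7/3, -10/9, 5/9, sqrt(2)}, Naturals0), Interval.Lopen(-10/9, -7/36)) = Interval.Lopen(-10/9, -7/36)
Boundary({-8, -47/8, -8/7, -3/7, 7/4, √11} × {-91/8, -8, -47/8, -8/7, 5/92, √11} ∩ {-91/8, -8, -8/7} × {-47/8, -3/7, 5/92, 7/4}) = {-8, -8/7} × {-47/8, 5/92}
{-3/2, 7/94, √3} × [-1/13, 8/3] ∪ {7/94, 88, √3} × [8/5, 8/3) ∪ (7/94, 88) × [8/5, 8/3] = ((7/94, 88) × [8/5, 8/3]) ∪ ({-3/2, 7/94, √3} × [-1/13, 8/3]) ∪ ({7/94, 88, √3} × [8/5, 8/3))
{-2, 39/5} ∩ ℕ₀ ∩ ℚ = ∅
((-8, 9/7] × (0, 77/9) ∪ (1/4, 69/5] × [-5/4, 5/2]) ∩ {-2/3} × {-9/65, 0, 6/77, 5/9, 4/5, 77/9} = {-2/3} × {6/77, 5/9, 4/5}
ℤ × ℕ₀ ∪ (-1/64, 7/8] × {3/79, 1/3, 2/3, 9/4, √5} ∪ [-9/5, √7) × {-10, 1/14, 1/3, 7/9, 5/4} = (ℤ × ℕ₀) ∪ ([-9/5, √7) × {-10, 1/14, 1/3, 7/9, 5/4}) ∪ ((-1/64, 7/8] × {3/79, 1/3, 2/3, 9/4, √5})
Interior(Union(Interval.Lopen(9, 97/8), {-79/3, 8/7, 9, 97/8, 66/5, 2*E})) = Interval.open(9, 97/8)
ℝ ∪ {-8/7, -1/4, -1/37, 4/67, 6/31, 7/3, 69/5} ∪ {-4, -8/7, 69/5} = ℝ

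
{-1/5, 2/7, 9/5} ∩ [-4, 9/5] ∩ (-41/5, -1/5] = {-1/5}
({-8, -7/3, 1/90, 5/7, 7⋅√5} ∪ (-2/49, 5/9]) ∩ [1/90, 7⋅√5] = [1/90, 5/9] ∪ {5/7, 7⋅√5}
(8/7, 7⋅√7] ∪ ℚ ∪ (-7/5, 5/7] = ℚ ∪ [-7/5, 5/7] ∪ [8/7, 7⋅√7]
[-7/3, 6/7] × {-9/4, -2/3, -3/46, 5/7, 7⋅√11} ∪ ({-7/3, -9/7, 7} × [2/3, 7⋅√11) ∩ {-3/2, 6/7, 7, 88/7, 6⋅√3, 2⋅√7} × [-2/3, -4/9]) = [-7/3, 6/7] × {-9/4, -2/3, -3/46, 5/7, 7⋅√11}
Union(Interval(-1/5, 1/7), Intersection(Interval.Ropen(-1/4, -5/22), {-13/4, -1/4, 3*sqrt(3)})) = Union({-1/4}, Interval(-1/5, 1/7))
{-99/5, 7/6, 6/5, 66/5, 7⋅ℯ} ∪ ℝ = ℝ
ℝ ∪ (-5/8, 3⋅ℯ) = (-∞, ∞)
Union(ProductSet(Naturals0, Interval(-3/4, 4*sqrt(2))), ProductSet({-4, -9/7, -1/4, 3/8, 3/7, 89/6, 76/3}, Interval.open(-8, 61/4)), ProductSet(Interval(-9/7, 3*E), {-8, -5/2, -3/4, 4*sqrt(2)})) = Union(ProductSet({-4, -9/7, -1/4, 3/8, 3/7, 89/6, 76/3}, Interval.open(-8, 61/4)), ProductSet(Interval(-9/7, 3*E), {-8, -5/2, -3/4, 4*sqrt(2)}), ProductSet(Naturals0, Interval(-3/4, 4*sqrt(2))))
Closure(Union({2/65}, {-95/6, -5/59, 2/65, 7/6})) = {-95/6, -5/59, 2/65, 7/6}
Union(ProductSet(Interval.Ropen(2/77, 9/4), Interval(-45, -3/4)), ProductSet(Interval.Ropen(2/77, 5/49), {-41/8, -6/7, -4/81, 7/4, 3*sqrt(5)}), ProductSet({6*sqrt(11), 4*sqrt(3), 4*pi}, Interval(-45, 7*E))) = Union(ProductSet({6*sqrt(11), 4*sqrt(3), 4*pi}, Interval(-45, 7*E)), ProductSet(Interval.Ropen(2/77, 5/49), {-41/8, -6/7, -4/81, 7/4, 3*sqrt(5)}), ProductSet(Interval.Ropen(2/77, 9/4), Interval(-45, -3/4)))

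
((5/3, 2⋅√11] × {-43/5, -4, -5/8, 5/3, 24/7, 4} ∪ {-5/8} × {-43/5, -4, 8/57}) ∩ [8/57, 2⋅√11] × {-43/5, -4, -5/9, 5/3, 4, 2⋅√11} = (5/3, 2⋅√11] × {-43/5, -4, 5/3, 4}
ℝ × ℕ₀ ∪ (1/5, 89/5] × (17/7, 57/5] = (ℝ × ℕ₀) ∪ ((1/5, 89/5] × (17/7, 57/5])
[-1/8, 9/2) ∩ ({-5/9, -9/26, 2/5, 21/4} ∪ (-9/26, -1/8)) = {2/5}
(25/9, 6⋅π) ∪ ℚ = ℚ ∪ [25/9, 6⋅π)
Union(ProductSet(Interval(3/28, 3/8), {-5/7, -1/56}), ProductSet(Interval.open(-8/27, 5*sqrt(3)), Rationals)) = ProductSet(Interval.open(-8/27, 5*sqrt(3)), Rationals)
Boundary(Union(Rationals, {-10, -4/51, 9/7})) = Reals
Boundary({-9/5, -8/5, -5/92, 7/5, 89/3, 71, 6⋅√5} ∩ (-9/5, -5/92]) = {-8/5, -5/92}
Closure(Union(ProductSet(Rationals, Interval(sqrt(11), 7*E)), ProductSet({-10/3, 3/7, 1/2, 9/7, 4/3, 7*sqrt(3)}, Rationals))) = Union(ProductSet({-10/3, 3/7, 1/2, 9/7, 4/3, 7*sqrt(3)}, Reals), ProductSet(Reals, Interval(sqrt(11), 7*E)))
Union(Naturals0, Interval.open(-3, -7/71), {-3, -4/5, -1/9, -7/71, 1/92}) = Union({1/92}, Interval(-3, -7/71), Naturals0)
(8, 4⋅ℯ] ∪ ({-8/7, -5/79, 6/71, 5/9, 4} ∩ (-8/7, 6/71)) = {-5/79} ∪ (8, 4⋅ℯ]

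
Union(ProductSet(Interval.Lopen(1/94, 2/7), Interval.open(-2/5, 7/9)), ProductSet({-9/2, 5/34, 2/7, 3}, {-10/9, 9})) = Union(ProductSet({-9/2, 5/34, 2/7, 3}, {-10/9, 9}), ProductSet(Interval.Lopen(1/94, 2/7), Interval.open(-2/5, 7/9)))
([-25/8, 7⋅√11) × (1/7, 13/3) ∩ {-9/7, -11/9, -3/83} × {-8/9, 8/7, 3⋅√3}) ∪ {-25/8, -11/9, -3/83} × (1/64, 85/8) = ({-9/7, -11/9, -3/83} × {8/7}) ∪ ({-25/8, -11/9, -3/83} × (1/64, 85/8))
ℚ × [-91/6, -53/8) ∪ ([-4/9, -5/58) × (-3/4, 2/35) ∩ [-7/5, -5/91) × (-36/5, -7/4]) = ℚ × [-91/6, -53/8)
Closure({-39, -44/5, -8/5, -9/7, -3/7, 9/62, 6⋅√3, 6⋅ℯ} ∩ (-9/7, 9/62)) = {-3/7}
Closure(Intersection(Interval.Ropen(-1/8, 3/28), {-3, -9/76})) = {-9/76}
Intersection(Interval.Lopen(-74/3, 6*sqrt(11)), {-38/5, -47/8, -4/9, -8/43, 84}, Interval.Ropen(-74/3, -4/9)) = {-38/5, -47/8}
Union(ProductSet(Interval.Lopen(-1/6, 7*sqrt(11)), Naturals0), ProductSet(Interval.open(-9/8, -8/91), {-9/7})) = Union(ProductSet(Interval.open(-9/8, -8/91), {-9/7}), ProductSet(Interval.Lopen(-1/6, 7*sqrt(11)), Naturals0))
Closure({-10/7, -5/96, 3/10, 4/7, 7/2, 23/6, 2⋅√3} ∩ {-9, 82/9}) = ∅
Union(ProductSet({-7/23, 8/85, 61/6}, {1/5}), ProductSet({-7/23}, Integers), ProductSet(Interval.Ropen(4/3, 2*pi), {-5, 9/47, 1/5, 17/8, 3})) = Union(ProductSet({-7/23}, Integers), ProductSet({-7/23, 8/85, 61/6}, {1/5}), ProductSet(Interval.Ropen(4/3, 2*pi), {-5, 9/47, 1/5, 17/8, 3}))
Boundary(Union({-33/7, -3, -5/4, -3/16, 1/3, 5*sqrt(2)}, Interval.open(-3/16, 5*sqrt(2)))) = {-33/7, -3, -5/4, -3/16, 5*sqrt(2)}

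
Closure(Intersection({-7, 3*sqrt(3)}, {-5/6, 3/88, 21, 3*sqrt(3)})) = {3*sqrt(3)}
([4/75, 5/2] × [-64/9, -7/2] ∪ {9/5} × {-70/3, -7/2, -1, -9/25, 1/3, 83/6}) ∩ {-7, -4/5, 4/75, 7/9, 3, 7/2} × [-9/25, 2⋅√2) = ∅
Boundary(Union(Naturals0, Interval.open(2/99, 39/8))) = Union(Complement(Naturals0, Interval.open(2/99, 39/8)), {2/99, 39/8})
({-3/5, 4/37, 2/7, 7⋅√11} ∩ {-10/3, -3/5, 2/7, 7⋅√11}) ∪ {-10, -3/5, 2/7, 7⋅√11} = {-10, -3/5, 2/7, 7⋅√11}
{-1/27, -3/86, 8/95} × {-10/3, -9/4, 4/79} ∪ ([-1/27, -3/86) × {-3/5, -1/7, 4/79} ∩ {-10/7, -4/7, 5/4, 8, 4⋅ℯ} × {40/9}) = {-1/27, -3/86, 8/95} × {-10/3, -9/4, 4/79}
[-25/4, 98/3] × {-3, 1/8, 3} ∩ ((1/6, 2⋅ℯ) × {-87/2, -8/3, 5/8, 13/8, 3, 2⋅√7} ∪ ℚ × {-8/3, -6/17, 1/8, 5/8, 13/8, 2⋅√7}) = ((ℚ ∩ [-25/4, 98/3]) × {1/8}) ∪ ((1/6, 2⋅ℯ) × {3})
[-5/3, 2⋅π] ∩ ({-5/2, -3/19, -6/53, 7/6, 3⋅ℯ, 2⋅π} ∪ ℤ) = {-1, 0, …, 6} ∪ {-3/19, -6/53, 7/6, 2⋅π}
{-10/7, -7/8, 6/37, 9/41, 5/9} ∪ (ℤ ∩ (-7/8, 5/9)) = {-10/7, -7/8, 6/37, 9/41, 5/9} ∪ {0}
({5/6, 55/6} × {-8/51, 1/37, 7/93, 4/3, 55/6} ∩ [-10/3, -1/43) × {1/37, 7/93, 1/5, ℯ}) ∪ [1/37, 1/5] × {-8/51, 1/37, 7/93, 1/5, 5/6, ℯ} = [1/37, 1/5] × {-8/51, 1/37, 7/93, 1/5, 5/6, ℯ}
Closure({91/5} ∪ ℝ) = ℝ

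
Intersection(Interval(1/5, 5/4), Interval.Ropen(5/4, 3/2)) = {5/4}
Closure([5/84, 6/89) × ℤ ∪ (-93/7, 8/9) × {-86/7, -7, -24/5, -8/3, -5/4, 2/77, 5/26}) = ([5/84, 6/89] × ℤ) ∪ ([-93/7, 8/9] × {-86/7, -7, -24/5, -8/3, -5/4, 2/77, 5/26})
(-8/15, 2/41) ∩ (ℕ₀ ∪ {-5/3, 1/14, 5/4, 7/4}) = {0}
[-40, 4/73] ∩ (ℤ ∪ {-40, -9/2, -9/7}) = {-40, -39, …, 0} ∪ {-9/2, -9/7}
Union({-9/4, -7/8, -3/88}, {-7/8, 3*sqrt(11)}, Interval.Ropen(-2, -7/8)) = Union({-9/4, -3/88, 3*sqrt(11)}, Interval(-2, -7/8))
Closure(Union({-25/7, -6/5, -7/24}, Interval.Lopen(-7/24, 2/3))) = Union({-25/7, -6/5}, Interval(-7/24, 2/3))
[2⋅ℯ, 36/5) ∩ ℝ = [2⋅ℯ, 36/5)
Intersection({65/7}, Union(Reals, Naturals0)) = {65/7}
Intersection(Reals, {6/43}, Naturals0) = EmptySet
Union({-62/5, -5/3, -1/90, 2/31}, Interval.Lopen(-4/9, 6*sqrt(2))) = Union({-62/5, -5/3}, Interval.Lopen(-4/9, 6*sqrt(2)))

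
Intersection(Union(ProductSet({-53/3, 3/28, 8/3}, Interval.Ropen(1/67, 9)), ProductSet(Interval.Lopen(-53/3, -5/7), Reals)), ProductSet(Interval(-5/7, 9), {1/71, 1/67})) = Union(ProductSet({-5/7}, {1/71, 1/67}), ProductSet({3/28, 8/3}, {1/67}))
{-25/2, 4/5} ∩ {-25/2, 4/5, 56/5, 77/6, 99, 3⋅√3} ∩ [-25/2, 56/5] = {-25/2, 4/5}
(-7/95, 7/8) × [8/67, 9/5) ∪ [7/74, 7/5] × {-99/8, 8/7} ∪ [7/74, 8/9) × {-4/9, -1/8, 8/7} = ([7/74, 7/5] × {-99/8, 8/7}) ∪ ([7/74, 8/9) × {-4/9, -1/8, 8/7}) ∪ ((-7/95, 7/8) × [8/67, 9/5))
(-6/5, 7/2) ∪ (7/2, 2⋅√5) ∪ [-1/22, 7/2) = (-6/5, 7/2) ∪ (7/2, 2⋅√5)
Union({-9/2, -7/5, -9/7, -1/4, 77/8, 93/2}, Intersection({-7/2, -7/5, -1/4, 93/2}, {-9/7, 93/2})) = {-9/2, -7/5, -9/7, -1/4, 77/8, 93/2}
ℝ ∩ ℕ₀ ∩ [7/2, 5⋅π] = {4, 5, …, 15}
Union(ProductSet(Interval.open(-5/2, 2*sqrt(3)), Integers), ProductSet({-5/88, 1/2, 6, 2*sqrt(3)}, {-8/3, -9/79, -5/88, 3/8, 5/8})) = Union(ProductSet({-5/88, 1/2, 6, 2*sqrt(3)}, {-8/3, -9/79, -5/88, 3/8, 5/8}), ProductSet(Interval.open(-5/2, 2*sqrt(3)), Integers))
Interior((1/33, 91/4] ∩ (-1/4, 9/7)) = (1/33, 9/7)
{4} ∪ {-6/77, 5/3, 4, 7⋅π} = {-6/77, 5/3, 4, 7⋅π}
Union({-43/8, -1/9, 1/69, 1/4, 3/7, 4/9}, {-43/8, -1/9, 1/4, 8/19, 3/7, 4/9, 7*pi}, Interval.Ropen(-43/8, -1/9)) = Union({1/69, 1/4, 8/19, 3/7, 4/9, 7*pi}, Interval(-43/8, -1/9))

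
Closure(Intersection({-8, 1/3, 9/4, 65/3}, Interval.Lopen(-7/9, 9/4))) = {1/3, 9/4}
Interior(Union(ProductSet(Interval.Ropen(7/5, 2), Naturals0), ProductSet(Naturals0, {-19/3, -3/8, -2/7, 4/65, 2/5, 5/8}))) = EmptySet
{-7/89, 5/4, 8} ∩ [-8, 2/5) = {-7/89}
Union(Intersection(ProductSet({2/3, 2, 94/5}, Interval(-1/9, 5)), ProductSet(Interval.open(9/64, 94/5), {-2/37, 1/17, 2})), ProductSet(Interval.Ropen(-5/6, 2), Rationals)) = Union(ProductSet({2/3, 2}, {-2/37, 1/17, 2}), ProductSet(Interval.Ropen(-5/6, 2), Rationals))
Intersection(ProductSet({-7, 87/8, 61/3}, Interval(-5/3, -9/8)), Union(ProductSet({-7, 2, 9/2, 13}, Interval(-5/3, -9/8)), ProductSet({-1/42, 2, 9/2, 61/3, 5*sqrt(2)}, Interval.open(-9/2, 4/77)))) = ProductSet({-7, 61/3}, Interval(-5/3, -9/8))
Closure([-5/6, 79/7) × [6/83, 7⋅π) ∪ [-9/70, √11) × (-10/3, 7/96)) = ([-5/6, 79/7] × {7⋅π}) ∪ ([-9/70, √11] × {-10/3}) ∪ ({-5/6, 79/7} × [6/83, 7⋅π]) ∪ ({-9/70, √11} × [-10/3, 6/83]) ∪ ([-5/6, 79/7) × [6/83, 7⋅π)) ∪ ([-9/70, √11) × (-10/3, 7/96)) ∪ (([-5/6, -9/70] ∪ [√11, 79/7]) × {6/83, 7⋅π})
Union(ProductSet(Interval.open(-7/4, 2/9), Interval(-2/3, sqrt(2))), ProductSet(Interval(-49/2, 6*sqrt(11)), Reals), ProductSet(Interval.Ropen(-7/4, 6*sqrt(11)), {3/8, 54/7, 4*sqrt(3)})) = ProductSet(Interval(-49/2, 6*sqrt(11)), Reals)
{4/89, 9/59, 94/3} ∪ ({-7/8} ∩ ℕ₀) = {4/89, 9/59, 94/3}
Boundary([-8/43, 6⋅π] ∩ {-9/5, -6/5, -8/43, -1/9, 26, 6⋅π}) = {-8/43, -1/9, 6⋅π}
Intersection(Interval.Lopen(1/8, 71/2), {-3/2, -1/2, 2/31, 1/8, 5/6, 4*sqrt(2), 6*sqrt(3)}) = {5/6, 4*sqrt(2), 6*sqrt(3)}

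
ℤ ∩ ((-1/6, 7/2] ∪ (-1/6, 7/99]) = {0, 1, 2, 3}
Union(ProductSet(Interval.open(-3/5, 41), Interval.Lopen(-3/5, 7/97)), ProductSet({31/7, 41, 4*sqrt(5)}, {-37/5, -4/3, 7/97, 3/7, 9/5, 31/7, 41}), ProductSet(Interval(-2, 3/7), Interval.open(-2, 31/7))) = Union(ProductSet({31/7, 41, 4*sqrt(5)}, {-37/5, -4/3, 7/97, 3/7, 9/5, 31/7, 41}), ProductSet(Interval(-2, 3/7), Interval.open(-2, 31/7)), ProductSet(Interval.open(-3/5, 41), Interval.Lopen(-3/5, 7/97)))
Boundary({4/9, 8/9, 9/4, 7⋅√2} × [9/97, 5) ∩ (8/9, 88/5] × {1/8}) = {9/4, 7⋅√2} × {1/8}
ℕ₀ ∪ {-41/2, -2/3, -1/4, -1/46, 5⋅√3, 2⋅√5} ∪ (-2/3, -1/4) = {-41/2, -1/46, 5⋅√3, 2⋅√5} ∪ [-2/3, -1/4] ∪ ℕ₀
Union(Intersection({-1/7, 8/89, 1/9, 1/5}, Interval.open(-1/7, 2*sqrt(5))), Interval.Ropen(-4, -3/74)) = Union({8/89, 1/9, 1/5}, Interval.Ropen(-4, -3/74))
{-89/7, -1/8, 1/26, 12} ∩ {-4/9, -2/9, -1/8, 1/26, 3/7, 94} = {-1/8, 1/26}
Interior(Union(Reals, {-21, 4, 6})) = Reals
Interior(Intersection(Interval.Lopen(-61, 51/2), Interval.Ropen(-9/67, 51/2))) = Interval.open(-9/67, 51/2)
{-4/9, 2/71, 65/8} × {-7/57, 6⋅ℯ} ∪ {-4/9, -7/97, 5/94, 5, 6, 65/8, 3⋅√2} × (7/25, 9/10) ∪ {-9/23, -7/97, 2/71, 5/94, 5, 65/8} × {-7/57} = ({-4/9, 2/71, 65/8} × {-7/57, 6⋅ℯ}) ∪ ({-9/23, -7/97, 2/71, 5/94, 5, 65/8} × {-7/57}) ∪ ({-4/9, -7/97, 5/94, 5, 6, 65/8, 3⋅√2} × (7/25, 9/10))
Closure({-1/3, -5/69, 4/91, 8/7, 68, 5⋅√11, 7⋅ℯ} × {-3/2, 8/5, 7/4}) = {-1/3, -5/69, 4/91, 8/7, 68, 5⋅√11, 7⋅ℯ} × {-3/2, 8/5, 7/4}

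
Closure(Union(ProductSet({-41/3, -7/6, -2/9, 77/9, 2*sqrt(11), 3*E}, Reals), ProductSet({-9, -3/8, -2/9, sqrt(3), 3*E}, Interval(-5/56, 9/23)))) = Union(ProductSet({-9, -3/8, -2/9, sqrt(3), 3*E}, Interval(-5/56, 9/23)), ProductSet({-41/3, -7/6, -2/9, 77/9, 2*sqrt(11), 3*E}, Reals))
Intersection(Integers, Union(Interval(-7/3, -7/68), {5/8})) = Range(-2, 0, 1)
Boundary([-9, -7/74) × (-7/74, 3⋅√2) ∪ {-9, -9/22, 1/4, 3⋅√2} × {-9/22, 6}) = ({-9, -7/74} × [-7/74, 3⋅√2]) ∪ ({-9, -9/22, 1/4, 3⋅√2} × {-9/22, 6}) ∪ ([-9, -7/74] × {-7/74, 3⋅√2})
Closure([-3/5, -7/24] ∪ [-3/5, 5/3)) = [-3/5, 5/3]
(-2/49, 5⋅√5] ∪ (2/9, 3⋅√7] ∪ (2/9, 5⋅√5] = (-2/49, 5⋅√5]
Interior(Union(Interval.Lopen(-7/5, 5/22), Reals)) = Interval(-oo, oo)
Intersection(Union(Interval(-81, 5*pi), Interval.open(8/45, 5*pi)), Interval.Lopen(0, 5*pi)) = Interval.Lopen(0, 5*pi)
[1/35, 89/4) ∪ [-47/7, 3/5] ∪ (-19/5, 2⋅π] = [-47/7, 89/4)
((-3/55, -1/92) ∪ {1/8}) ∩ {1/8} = {1/8}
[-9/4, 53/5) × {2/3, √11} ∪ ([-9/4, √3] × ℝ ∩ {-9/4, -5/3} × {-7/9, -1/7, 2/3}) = ({-9/4, -5/3} × {-7/9, -1/7, 2/3}) ∪ ([-9/4, 53/5) × {2/3, √11})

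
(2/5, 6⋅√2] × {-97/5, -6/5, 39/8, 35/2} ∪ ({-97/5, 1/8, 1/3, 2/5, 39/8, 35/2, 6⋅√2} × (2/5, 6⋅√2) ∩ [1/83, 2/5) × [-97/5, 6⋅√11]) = ({1/8, 1/3} × (2/5, 6⋅√2)) ∪ ((2/5, 6⋅√2] × {-97/5, -6/5, 39/8, 35/2})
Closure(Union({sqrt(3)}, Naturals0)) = Union({sqrt(3)}, Naturals0)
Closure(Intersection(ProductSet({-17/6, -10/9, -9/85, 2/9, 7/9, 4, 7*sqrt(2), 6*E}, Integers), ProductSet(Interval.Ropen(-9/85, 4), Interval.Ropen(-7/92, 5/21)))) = ProductSet({-9/85, 2/9, 7/9}, Range(0, 1, 1))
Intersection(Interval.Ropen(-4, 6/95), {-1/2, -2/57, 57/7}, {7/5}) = EmptySet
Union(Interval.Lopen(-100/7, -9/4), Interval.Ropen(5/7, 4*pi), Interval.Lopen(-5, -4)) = Union(Interval.Lopen(-100/7, -9/4), Interval.Ropen(5/7, 4*pi))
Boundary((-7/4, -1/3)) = {-7/4, -1/3}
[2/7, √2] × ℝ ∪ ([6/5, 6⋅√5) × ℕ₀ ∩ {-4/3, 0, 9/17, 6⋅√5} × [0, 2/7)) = [2/7, √2] × ℝ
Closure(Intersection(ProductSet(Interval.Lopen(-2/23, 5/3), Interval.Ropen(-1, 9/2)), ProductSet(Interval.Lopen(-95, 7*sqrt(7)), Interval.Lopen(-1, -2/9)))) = Union(ProductSet({-2/23, 5/3}, Interval(-1, -2/9)), ProductSet(Interval(-2/23, 5/3), {-1, -2/9}), ProductSet(Interval.Lopen(-2/23, 5/3), Interval.Lopen(-1, -2/9)))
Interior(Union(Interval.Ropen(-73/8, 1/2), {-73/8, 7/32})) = Interval.open(-73/8, 1/2)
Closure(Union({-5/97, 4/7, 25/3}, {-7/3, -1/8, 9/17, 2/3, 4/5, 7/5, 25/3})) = {-7/3, -1/8, -5/97, 9/17, 4/7, 2/3, 4/5, 7/5, 25/3}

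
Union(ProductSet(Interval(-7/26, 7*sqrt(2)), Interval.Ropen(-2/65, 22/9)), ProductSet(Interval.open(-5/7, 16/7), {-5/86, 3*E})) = Union(ProductSet(Interval.open(-5/7, 16/7), {-5/86, 3*E}), ProductSet(Interval(-7/26, 7*sqrt(2)), Interval.Ropen(-2/65, 22/9)))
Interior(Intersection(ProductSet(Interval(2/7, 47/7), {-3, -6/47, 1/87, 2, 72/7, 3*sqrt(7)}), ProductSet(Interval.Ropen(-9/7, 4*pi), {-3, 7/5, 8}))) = EmptySet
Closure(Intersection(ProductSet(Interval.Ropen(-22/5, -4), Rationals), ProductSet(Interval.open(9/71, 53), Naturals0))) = EmptySet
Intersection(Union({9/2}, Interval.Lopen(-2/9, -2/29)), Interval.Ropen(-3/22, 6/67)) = Interval(-3/22, -2/29)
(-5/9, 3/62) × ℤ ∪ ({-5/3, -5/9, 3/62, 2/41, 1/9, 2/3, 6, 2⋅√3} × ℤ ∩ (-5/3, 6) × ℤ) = ([-5/9, 3/62] ∪ {2/41, 1/9, 2/3, 2⋅√3}) × ℤ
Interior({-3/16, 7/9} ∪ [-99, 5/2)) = (-99, 5/2)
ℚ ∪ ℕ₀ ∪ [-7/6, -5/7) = ℚ ∪ [-7/6, -5/7]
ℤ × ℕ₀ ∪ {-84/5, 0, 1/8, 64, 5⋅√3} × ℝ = (ℤ × ℕ₀) ∪ ({-84/5, 0, 1/8, 64, 5⋅√3} × ℝ)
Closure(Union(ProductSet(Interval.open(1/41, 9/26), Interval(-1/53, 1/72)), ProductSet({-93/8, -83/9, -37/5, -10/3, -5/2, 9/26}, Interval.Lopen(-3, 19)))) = Union(ProductSet({-93/8, -83/9, -37/5, -10/3, -5/2, 9/26}, Interval(-3, 19)), ProductSet(Interval(1/41, 9/26), Interval(-1/53, 1/72)))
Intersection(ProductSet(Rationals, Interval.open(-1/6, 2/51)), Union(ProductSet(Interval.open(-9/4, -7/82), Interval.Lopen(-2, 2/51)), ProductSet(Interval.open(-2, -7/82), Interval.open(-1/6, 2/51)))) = ProductSet(Intersection(Interval.open(-9/4, -7/82), Rationals), Interval.open(-1/6, 2/51))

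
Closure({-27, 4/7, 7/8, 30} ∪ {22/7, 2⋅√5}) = {-27, 4/7, 7/8, 22/7, 30, 2⋅√5}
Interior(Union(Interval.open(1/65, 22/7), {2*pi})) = Interval.open(1/65, 22/7)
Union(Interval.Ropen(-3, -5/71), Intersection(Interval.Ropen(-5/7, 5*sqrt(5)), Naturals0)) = Union(Interval.Ropen(-3, -5/71), Range(0, 12, 1))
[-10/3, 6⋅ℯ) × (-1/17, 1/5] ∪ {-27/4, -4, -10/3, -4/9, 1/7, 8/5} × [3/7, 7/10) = ({-27/4, -4, -10/3, -4/9, 1/7, 8/5} × [3/7, 7/10)) ∪ ([-10/3, 6⋅ℯ) × (-1/17, 1/5])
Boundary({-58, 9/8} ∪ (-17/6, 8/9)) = {-58, -17/6, 8/9, 9/8}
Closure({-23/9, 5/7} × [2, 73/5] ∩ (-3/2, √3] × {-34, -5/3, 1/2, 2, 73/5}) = {5/7} × {2, 73/5}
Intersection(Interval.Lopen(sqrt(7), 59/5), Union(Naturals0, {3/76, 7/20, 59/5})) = Union({59/5}, Range(3, 12, 1))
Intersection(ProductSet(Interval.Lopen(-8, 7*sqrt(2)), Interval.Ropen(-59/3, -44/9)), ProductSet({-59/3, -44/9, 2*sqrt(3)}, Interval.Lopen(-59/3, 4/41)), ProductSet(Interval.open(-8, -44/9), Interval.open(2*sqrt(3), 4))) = EmptySet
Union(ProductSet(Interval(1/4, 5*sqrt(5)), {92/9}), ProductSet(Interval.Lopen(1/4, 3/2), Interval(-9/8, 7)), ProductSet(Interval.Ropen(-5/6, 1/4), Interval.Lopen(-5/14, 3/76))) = Union(ProductSet(Interval.Ropen(-5/6, 1/4), Interval.Lopen(-5/14, 3/76)), ProductSet(Interval.Lopen(1/4, 3/2), Interval(-9/8, 7)), ProductSet(Interval(1/4, 5*sqrt(5)), {92/9}))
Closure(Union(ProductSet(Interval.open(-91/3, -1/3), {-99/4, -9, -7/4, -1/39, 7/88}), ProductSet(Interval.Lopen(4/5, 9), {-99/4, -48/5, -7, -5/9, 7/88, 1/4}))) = Union(ProductSet(Interval(-91/3, -1/3), {-99/4, -9, -7/4, -1/39, 7/88}), ProductSet(Interval(4/5, 9), {-99/4, -48/5, -7, -5/9, 7/88, 1/4}))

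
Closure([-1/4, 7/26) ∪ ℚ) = ℚ ∪ (-∞, ∞)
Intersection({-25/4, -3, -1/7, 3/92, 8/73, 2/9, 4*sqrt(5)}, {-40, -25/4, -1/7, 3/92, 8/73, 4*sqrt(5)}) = {-25/4, -1/7, 3/92, 8/73, 4*sqrt(5)}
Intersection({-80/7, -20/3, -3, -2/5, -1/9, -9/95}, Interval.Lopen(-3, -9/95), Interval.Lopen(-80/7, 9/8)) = {-2/5, -1/9, -9/95}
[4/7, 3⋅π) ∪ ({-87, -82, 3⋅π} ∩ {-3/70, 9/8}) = [4/7, 3⋅π)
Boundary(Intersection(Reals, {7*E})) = {7*E}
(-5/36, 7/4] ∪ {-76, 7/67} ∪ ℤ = ℤ ∪ (-5/36, 7/4]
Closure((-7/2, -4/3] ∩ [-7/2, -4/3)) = [-7/2, -4/3]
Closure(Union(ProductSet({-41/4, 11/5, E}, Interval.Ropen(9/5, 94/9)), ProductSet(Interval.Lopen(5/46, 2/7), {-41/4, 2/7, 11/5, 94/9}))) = Union(ProductSet({-41/4, 11/5, E}, Interval(9/5, 94/9)), ProductSet(Interval(5/46, 2/7), {-41/4, 2/7, 11/5, 94/9}))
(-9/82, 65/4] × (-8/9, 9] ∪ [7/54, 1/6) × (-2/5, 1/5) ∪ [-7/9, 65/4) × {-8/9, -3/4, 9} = ([-7/9, 65/4) × {-8/9, -3/4, 9}) ∪ ((-9/82, 65/4] × (-8/9, 9])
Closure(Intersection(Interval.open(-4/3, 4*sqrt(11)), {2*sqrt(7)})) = {2*sqrt(7)}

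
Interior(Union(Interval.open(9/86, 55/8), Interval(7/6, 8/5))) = Interval.open(9/86, 55/8)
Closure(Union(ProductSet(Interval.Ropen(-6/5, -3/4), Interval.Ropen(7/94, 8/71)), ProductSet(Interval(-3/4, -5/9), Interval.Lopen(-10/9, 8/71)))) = Union(ProductSet({-6/5, -3/4}, Interval(7/94, 8/71)), ProductSet(Interval(-6/5, -3/4), {7/94, 8/71}), ProductSet(Interval.Ropen(-6/5, -3/4), Interval.Ropen(7/94, 8/71)), ProductSet(Interval(-3/4, -5/9), Interval(-10/9, 8/71)))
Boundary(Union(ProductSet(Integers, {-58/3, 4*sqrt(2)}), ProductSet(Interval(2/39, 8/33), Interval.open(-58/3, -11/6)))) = Union(ProductSet({2/39, 8/33}, Interval(-58/3, -11/6)), ProductSet(Integers, {-58/3, 4*sqrt(2)}), ProductSet(Interval(2/39, 8/33), {-58/3, -11/6}))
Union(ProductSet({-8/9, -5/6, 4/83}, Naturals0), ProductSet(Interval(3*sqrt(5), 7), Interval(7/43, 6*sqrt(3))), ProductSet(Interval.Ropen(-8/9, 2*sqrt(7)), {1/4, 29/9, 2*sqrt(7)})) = Union(ProductSet({-8/9, -5/6, 4/83}, Naturals0), ProductSet(Interval.Ropen(-8/9, 2*sqrt(7)), {1/4, 29/9, 2*sqrt(7)}), ProductSet(Interval(3*sqrt(5), 7), Interval(7/43, 6*sqrt(3))))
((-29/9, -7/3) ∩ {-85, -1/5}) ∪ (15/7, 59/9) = (15/7, 59/9)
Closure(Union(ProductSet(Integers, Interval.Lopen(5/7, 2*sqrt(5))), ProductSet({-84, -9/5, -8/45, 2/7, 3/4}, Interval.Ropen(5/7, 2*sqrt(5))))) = ProductSet(Union({-9/5, -8/45, 2/7, 3/4}, Integers), Interval(5/7, 2*sqrt(5)))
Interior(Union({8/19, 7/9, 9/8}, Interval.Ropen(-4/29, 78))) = Interval.open(-4/29, 78)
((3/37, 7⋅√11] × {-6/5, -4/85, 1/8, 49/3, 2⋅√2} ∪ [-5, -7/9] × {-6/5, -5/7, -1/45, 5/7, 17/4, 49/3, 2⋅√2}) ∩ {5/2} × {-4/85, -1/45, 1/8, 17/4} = {5/2} × {-4/85, 1/8}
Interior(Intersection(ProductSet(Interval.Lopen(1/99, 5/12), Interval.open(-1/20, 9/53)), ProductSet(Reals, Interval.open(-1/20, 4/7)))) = ProductSet(Interval.open(1/99, 5/12), Interval.open(-1/20, 9/53))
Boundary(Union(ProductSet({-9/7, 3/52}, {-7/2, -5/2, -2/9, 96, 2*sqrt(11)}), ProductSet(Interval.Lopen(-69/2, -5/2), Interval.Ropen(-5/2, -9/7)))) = Union(ProductSet({-69/2, -5/2}, Interval(-5/2, -9/7)), ProductSet({-9/7, 3/52}, {-7/2, -5/2, -2/9, 96, 2*sqrt(11)}), ProductSet(Interval(-69/2, -5/2), {-5/2, -9/7}))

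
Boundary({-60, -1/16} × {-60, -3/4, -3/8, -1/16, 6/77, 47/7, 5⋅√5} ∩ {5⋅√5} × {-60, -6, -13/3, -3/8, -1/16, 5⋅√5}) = ∅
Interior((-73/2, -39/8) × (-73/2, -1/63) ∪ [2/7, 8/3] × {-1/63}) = (-73/2, -39/8) × (-73/2, -1/63)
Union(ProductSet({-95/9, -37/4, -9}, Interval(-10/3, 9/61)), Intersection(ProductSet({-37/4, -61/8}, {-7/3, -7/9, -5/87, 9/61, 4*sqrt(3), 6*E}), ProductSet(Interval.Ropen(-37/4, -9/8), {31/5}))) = ProductSet({-95/9, -37/4, -9}, Interval(-10/3, 9/61))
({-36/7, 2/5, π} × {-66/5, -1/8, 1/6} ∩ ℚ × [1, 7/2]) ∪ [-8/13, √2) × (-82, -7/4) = [-8/13, √2) × (-82, -7/4)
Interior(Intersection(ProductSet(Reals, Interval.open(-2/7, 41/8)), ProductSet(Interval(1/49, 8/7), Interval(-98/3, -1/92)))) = ProductSet(Interval.open(1/49, 8/7), Interval.open(-2/7, -1/92))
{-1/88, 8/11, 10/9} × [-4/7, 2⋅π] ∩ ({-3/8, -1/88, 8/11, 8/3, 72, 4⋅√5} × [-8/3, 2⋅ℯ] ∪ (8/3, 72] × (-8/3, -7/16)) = {-1/88, 8/11} × [-4/7, 2⋅ℯ]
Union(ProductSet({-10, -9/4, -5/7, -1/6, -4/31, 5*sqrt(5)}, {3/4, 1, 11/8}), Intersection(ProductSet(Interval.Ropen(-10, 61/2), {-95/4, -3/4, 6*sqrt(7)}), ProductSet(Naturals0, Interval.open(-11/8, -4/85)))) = Union(ProductSet({-10, -9/4, -5/7, -1/6, -4/31, 5*sqrt(5)}, {3/4, 1, 11/8}), ProductSet(Range(0, 31, 1), {-3/4}))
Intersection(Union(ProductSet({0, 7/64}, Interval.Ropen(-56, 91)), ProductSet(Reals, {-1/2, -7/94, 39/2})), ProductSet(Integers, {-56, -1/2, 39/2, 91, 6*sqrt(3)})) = Union(ProductSet({0}, {-56, -1/2, 39/2, 6*sqrt(3)}), ProductSet(Integers, {-1/2, 39/2}))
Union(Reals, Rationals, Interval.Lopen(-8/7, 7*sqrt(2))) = Interval(-oo, oo)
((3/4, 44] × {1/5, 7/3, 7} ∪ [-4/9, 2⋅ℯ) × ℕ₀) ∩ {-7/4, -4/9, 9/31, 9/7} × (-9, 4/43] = {-4/9, 9/31, 9/7} × {0}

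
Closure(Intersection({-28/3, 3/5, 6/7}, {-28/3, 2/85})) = {-28/3}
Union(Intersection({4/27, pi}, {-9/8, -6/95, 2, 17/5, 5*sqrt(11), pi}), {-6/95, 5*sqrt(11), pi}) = {-6/95, 5*sqrt(11), pi}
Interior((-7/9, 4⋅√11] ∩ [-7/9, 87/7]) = (-7/9, 87/7)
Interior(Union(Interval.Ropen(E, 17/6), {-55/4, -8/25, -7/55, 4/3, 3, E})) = Interval.open(E, 17/6)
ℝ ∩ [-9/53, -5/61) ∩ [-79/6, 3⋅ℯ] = [-9/53, -5/61)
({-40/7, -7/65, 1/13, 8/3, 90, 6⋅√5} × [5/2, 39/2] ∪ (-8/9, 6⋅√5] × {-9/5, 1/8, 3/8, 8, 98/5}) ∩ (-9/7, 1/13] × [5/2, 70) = ({-7/65, 1/13} × [5/2, 39/2]) ∪ ((-8/9, 1/13] × {8, 98/5})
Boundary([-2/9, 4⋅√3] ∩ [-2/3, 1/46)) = {-2/9, 1/46}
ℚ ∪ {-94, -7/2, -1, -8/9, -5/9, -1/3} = ℚ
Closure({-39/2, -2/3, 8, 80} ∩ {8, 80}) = {8, 80}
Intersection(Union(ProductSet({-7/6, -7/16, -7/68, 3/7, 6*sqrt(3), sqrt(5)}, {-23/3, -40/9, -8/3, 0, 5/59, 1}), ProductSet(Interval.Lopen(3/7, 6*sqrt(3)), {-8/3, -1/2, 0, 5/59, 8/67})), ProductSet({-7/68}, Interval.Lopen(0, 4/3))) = ProductSet({-7/68}, {5/59, 1})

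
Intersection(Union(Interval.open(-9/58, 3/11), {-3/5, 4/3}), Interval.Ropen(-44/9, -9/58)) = {-3/5}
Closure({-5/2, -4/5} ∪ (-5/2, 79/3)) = [-5/2, 79/3]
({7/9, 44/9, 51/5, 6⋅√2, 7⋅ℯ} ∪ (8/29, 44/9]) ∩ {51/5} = {51/5}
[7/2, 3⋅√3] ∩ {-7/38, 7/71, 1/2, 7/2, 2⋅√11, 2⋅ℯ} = {7/2}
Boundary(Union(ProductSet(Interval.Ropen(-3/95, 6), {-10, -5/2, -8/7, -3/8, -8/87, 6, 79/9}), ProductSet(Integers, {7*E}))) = Union(ProductSet(Integers, {7*E}), ProductSet(Interval(-3/95, 6), {-10, -5/2, -8/7, -3/8, -8/87, 6, 79/9}))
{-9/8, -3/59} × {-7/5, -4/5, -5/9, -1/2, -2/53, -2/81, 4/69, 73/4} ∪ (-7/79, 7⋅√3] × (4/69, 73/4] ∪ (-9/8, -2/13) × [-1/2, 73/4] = ((-9/8, -2/13) × [-1/2, 73/4]) ∪ ({-9/8, -3/59} × {-7/5, -4/5, -5/9, -1/2, -2/53, -2/81, 4/69, 73/4}) ∪ ((-7/79, 7⋅√3] × (4/69, 73/4])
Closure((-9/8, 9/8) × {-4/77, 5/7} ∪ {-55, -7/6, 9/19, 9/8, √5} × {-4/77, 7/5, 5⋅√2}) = ([-9/8, 9/8] × {-4/77, 5/7}) ∪ ({-55, -7/6, 9/19, 9/8, √5} × {-4/77, 7/5, 5⋅√2})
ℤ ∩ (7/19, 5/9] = ∅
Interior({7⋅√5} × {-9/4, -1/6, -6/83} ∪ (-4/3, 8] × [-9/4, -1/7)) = (-4/3, 8) × (-9/4, -1/7)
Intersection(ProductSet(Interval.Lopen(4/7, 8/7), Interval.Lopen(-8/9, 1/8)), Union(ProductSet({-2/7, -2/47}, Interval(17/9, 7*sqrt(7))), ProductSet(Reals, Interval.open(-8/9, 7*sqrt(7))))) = ProductSet(Interval.Lopen(4/7, 8/7), Interval.Lopen(-8/9, 1/8))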